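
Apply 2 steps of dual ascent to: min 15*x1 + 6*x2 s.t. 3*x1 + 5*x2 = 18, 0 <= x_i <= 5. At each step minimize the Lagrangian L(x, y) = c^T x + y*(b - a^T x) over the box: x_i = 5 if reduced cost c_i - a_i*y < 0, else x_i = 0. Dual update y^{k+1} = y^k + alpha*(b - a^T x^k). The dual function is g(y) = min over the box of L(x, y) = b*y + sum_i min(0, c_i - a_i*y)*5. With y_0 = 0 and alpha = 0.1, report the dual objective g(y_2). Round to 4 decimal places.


Dual ascent for LP: min 15*x1 + 6*x2, 3*x1 + 5*x2 = 18, 0 <= x_i <= 5
Step 1: y^k = 0.0, reduced costs: (15.0, 6.0)
  x^k = (0.0, 0.0), subgradient = b - a^T x = 18.0
  y^{k+1} = 0.0 + 0.1*18.0 = 1.8
Step 2: y^k = 1.8, reduced costs: (9.6, -3.0)
  x^k = (0.0, 5.0), subgradient = b - a^T x = -7.0
  y^{k+1} = 1.8 + 0.1*-7.0 = 1.1
Dual objective at y_2 = 1.1: reduced costs (11.7, 0.5), box minimizer x = (0.0, 0.0)
g(y_2) = b*y + (c1 - a1*y)*x1 + (c2 - a2*y)*x2 = 18*1.1 + 11.7*0.0 + 0.5*0.0 = 19.8 + 0.0 + 0.0 = 19.8


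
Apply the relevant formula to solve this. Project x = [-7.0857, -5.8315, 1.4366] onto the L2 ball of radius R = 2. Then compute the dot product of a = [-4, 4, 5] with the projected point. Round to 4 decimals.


Step 1: Compute ||x|| (intermediates to 6 decimals).
||x|| = sqrt((-7.0857)^2 + (-5.8315)^2 + 1.4366^2) = 9.288561
Step 2: Project.
Since ||x|| > R, scale = R/||x|| = 2/9.288561 = 0.215319, proj(x) = scale * x
proj(x) = [-1.525686, -1.255633, 0.309327]
Step 3: Dot product.
a^T * proj(x) = -4*(-1.525686) + 4*(-1.255633) + 5*0.309327 = 2.6268


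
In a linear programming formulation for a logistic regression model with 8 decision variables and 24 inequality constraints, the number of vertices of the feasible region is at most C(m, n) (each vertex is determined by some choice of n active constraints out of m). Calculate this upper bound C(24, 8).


Each vertex corresponds to some choice of n active constraints out of m, so the number of vertices is at most C(m, n) = m! / (n!(m-n)!).
m = 24, n = 8
Numerator: 24 * 23 * 22 * 21 * 20 * 19 * 18 * 17
Denominator: 8! = 40320
C(24, 8) = 735471


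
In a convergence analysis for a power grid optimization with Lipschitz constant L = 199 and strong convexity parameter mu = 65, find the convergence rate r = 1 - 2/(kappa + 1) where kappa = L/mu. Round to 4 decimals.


Step 1: Compute the condition number.
kappa = L/mu = 199/65 = 3.0615
Step 2: Compute the convergence rate.
r = 1 - 2/(kappa + 1) = 1 - 2*mu/(L + mu) = (L - mu)/(L + mu) = 134/264 = 0.5076


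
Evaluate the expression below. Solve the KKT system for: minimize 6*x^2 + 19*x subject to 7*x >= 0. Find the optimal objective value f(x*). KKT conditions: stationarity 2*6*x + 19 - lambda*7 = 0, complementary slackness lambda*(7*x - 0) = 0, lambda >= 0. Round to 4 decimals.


Step 1: Try lambda = 0 (constraint inactive).
x_unc = -19/(2*6) = -1.5833
Check: 7*-1.5833 = -11.0831 < 0 -- violated!
Step 2: Constraint must be active: 7*x = 0
x* = 0/7 = 0.0
lambda = (2*6*0.0 + 19)/7 = 2.7143
Step 3: Compute optimal value.
f(x*) = 6*0.0^2 + 19*0.0 = 0.0


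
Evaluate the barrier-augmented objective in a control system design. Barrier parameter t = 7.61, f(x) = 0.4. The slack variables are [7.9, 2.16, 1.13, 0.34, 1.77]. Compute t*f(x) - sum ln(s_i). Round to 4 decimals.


Step 1: Compute log-barrier.
ln values: [2.0669, 0.7701, 0.1222, -1.0788, 0.571]
phi = -(2.0669 + 0.7701 + 0.1222 - 1.0788 + 0.571) = -2.4514
Step 2: Compute augmented objective.
t*f(x) = 7.61*0.4 = 3.044
Total = 3.044 - 2.4514 = 0.5926


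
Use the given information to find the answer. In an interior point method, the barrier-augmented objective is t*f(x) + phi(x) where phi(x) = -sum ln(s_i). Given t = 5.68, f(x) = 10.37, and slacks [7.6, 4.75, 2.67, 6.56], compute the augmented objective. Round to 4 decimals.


Step 1: Compute log-barrier.
ln values: [2.0281, 1.5581, 0.9821, 1.881]
phi = -(2.0281 + 1.5581 + 0.9821 + 1.881) = -6.4494
Step 2: Compute augmented objective.
t*f(x) = 5.68*10.37 = 58.9016
Total = 58.9016 - 6.4494 = 52.4522


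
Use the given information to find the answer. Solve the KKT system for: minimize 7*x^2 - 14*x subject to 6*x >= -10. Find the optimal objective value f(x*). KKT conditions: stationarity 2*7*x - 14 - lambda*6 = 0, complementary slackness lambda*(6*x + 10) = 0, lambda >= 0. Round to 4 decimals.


Step 1: Try lambda = 0 (constraint inactive).
Stationarity: 2*7*x - 14 = 0
x* = 14/(2*7) = 1.0
Check constraint: 6*1.0 = 6.0 >= -10 -- satisfied.
Step 2: Compute optimal value.
f(x*) = 7*1.0^2 - 14*1.0 = -7.0


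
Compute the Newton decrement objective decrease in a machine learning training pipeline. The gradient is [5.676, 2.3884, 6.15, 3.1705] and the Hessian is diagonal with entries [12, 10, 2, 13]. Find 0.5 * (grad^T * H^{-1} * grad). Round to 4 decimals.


Step 1: H is diagonal, so H^(-1) * g = [0.473, 0.2388, 3.075, 0.2439].
Step 2: g^T H^(-1) g = sum_i g_i^2 / H_ii
  = (5.676)^2/12 + (2.3884)^2/10 + (6.15)^2/2 + (3.1705)^2/13
  = 2.6847 + 0.5704 + 18.9113 + 0.7732 = 22.9397
Step 3: Objective decrease = 0.5 * g^T H^(-1) g = 11.4698


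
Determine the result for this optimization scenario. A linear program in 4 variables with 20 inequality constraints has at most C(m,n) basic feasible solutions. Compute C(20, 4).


Each vertex corresponds to some choice of n active constraints out of m, so the number of vertices is at most C(m, n) = m! / (n!(m-n)!).
m = 20, n = 4
Numerator: 20 * 19 * 18 * 17
Denominator: 4! = 24
C(20, 4) = 4845


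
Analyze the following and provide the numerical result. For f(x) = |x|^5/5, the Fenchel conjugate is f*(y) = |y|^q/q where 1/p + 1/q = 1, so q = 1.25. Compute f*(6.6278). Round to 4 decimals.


The conjugate exponent q satisfies 1/p + 1/q = 1.
p = 5, so q = 5/(5 - 1) = 1.25
|y|^q = 6.6278^1.25 = 10.6344
f*(6.6278) = 10.6344 / 1.25 = 8.5075


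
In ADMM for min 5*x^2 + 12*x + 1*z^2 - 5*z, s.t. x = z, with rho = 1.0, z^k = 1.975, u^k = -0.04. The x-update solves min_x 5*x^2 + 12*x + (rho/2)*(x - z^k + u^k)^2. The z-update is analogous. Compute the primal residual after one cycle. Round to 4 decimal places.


ADMM iteration with rho = 1.0, z^k = 1.975, u^k = -0.04
Step 1: x-update.
Minimize 5*x^2 + 12*x + (1.0/2)*(x - 1.975 - 0.04)^2
FOC: (2*5 + 1.0)*x = -12 + 1.0*(1.975 + 0.04)
x^{k+1} = -0.9077
Step 2: z-update.
Minimize 1*z^2 - 5*z + (1.0/2)*(-0.9077 - z - 0.04)^2
FOC: (2*1 + 1.0)*z = 5 + 1.0*(-0.9077 - 0.04)
z^{k+1} = 1.3508
Step 3: u-update.
u^{k+1} = -0.04 - 0.9077 - 1.3508 = -2.2985
Step 4: Primal residual = |-0.9077 - 1.3508| = 2.2585


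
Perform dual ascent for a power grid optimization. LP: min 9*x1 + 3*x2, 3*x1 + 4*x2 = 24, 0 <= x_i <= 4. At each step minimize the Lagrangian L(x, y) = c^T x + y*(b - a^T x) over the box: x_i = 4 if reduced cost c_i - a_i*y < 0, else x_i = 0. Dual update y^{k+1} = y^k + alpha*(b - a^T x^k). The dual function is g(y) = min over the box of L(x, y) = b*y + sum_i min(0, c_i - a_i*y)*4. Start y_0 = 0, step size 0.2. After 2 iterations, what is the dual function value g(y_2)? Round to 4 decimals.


Dual ascent for LP: min 9*x1 + 3*x2, 3*x1 + 4*x2 = 24, 0 <= x_i <= 4
Step 1: y^k = 0.0, reduced costs: (9.0, 3.0)
  x^k = (0.0, 0.0), subgradient = b - a^T x = 24.0
  y^{k+1} = 0.0 + 0.2*24.0 = 4.8
Step 2: y^k = 4.8, reduced costs: (-5.4, -16.2)
  x^k = (4.0, 4.0), subgradient = b - a^T x = -4.0
  y^{k+1} = 4.8 + 0.2*-4.0 = 4.0
Dual objective at y_2 = 4.0: reduced costs (-3.0, -13.0), box minimizer x = (4.0, 4.0)
g(y_2) = b*y + (c1 - a1*y)*x1 + (c2 - a2*y)*x2 = 24*4.0 + (-3.0)*4.0 + (-13.0)*4.0 = 96.0 - 12.0 - 52.0 = 32.0


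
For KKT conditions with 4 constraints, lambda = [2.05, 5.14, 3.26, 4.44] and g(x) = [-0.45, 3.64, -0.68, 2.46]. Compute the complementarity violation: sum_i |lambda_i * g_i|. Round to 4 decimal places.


KKT complementary slackness check:
lambda_1 * g_1 = 2.05 * -0.45 = -0.9225
lambda_2 * g_2 = 5.14 * 3.64 = 18.7096
lambda_3 * g_3 = 3.26 * -0.68 = -2.2168
lambda_4 * g_4 = 4.44 * 2.46 = 10.9224
Total violation = 0.9225 + 18.7096 + 2.2168 + 10.9224 = 32.7713


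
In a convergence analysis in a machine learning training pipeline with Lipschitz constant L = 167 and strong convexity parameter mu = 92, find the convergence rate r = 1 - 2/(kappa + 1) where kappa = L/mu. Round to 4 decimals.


Step 1: Compute the condition number.
kappa = L/mu = 167/92 = 1.8152
Step 2: Compute the convergence rate.
r = 1 - 2/(kappa + 1) = 1 - 2*mu/(L + mu) = (L - mu)/(L + mu) = 75/259 = 0.2896


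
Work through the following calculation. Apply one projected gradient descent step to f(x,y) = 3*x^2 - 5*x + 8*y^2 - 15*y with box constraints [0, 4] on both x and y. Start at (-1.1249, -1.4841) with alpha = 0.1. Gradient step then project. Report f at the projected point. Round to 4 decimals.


Step 1: Compute gradient at (-1.1249, -1.4841).
grad_x = 2*3*-1.1249 - 5 = -11.7494
grad_y = 2*8*-1.4841 - 15 = -38.7456
Step 2: Gradient step.
x_raw = -1.1249 - 0.1*-11.7494 = 0.05
y_raw = -1.4841 - 0.1*-38.7456 = 2.3905
Step 3: Project onto [0, 4].
x_proj = clip(0.05) = 0.05
y_proj = clip(2.3905) = 2.3905
Step 4: Evaluate f.
f(0.05, 2.3905) = 9.6148


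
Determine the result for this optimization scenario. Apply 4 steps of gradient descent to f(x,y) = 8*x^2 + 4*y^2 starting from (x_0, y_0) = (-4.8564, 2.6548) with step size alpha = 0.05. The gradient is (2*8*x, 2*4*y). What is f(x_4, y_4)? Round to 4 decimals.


Gradient descent on f(x,y) = 8*x^2 + 4*y^2.
Starting point: (-4.8564, 2.6548), alpha = 0.05
Step 1: grad_x = 2*8*-4.8564 = -77.7024, grad_y = 2*4*2.6548 = 21.2384
  x_1 = -4.8564 - 0.05*-77.7024 = -0.9713
  y_1 = 2.6548 - 0.05*21.2384 = 1.5929
Step 2: grad_x = 2*8*-0.9713 = -15.5405, grad_y = 2*4*1.5929 = 12.743
  x_2 = -0.9713 - 0.05*-15.5405 = -0.1943
  y_2 = 1.5929 - 0.05*12.743 = 0.9557
Step 3: grad_x = 2*8*-0.1943 = -3.1081, grad_y = 2*4*0.9557 = 7.6458
  x_3 = -0.1943 - 0.05*-3.1081 = -0.0389
  y_3 = 0.9557 - 0.05*7.6458 = 0.5734
Step 4: grad_x = 2*8*-0.0389 = -0.6216, grad_y = 2*4*0.5734 = 4.5875
  x_4 = -0.0389 - 0.05*-0.6216 = -0.0078
  y_4 = 0.5734 - 0.05*4.5875 = 0.3441
f(-0.0078, 0.3441) = 8*(-0.0078)^2 + 4*0.3441^2 = 0.474


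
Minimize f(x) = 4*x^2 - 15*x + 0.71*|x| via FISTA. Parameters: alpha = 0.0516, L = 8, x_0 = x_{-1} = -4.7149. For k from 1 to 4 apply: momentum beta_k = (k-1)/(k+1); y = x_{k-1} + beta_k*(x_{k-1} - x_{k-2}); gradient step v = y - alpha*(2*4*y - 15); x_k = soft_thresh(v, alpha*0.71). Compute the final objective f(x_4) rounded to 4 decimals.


FISTA on f(x) = 4*x^2 - 15*x + 0.71*|x|
L = 8, alpha = 0.0516
Iteration 1: beta = 0.0, y = -4.7149 + 0.0*(-4.7149 + 4.7149) = -4.7149
  grad(y) = -52.7192, v = y - alpha*grad = -1.9946
  prox(v) = soft_thresh(-1.9946, 0.0366) = -1.958
Iteration 2: beta = 0.3333, y = -1.958 + 0.3333*(-1.958 + 4.7149) = -1.039
  grad(y) = -23.3118, v = y - alpha*grad = 0.1639
  prox(v) = soft_thresh(0.1639, 0.0366) = 0.1273
Iteration 3: beta = 0.5, y = 0.1273 + 0.5*(0.1273 + 1.958) = 1.1699
  grad(y) = -5.6408, v = y - alpha*grad = 1.461
  prox(v) = soft_thresh(1.461, 0.0366) = 1.4243
Iteration 4: beta = 0.6, y = 1.4243 + 0.6*(1.4243 - 0.1273) = 2.2026
  grad(y) = 2.6204, v = y - alpha*grad = 2.0673
  prox(v) = soft_thresh(2.0673, 0.0366) = 2.0307
f(x_4) = 4*2.0307^2 - 15*2.0307 + 0.71*|2.0307| = -12.5237


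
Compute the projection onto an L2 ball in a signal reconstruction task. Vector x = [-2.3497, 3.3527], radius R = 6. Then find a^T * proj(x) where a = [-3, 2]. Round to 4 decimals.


Step 1: Compute ||x|| (intermediates to 6 decimals).
||x|| = sqrt((-2.3497)^2 + 3.3527^2) = 4.094104
Step 2: Project.
Since ||x|| <= R, proj = x (no scaling needed).
proj(x) = [-2.3497, 3.3527]
Step 3: Dot product.
a^T * proj(x) = -3*(-2.3497) + 2*3.3527 = 13.7545


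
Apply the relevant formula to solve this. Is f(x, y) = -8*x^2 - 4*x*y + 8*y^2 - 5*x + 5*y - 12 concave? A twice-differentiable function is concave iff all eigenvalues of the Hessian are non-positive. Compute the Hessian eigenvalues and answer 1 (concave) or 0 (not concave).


The Hessian of f(x,y) = -8*x^2 - 4*x*y + 8*y^2 - 5*x + 5*y - 12 is:
H = [[-16, -4], [-4, 16]]
Trace = -16 + 16 = 0
Determinant = -16*16 - (-4)^2 = -272
Discriminant = (0)^2 - 4*-272 = 1088.0
Eigenvalues: lambda_1 = -16.4924, lambda_2 = 16.4924
The function is not concave.

0


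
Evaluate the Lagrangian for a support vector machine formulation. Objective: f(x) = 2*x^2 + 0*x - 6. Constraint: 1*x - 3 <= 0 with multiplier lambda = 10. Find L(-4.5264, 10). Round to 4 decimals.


Step 1: Evaluate f(x).
f(-4.5264) = 2*(-4.5264)^2 + 0*(-4.5264) - 6 = 34.9766
Step 2: Evaluate g(x).
g(-4.5264) = 1*-4.5264 - 3 = -7.5264
Step 3: Compute Lagrangian.
L = 34.9766 + 10*-7.5264 = -40.2874


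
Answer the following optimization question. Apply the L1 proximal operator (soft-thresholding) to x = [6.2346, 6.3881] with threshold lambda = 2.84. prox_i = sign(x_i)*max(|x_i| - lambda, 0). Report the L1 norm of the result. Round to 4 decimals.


Soft-thresholding with lambda = 2.84:
prox(6.2346) = sign(6.2346)*max(|6.2346| - 2.84, 0) = 3.3946
prox(6.3881) = sign(6.3881)*max(|6.3881| - 2.84, 0) = 3.5481
prox(x) = [3.3946, 3.5481]
||prox(x)||_1 = 3.3946 + 3.5481 = 6.9427


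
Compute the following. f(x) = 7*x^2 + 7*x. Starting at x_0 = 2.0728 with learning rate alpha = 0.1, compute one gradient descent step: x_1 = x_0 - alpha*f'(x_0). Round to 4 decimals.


We compute the gradient at x_0 and apply the update.
f'(x) = 14*x + 7
f'(2.0728) = 14*2.0728 + 7 = 36.0192
x_1 = 2.0728 - 0.1*36.0192 = -1.5291


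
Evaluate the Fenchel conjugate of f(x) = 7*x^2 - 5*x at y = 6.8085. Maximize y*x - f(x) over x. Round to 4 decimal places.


f*(y) = sup_x {y*x - a*x^2 - b*x} = sup_x {(y-b)*x - a*x^2}
FOC: (y - b) - 2a*x = 0 => x* = (y - b)/(2a)
x* = (6.8085 + 5)/(2*7) = 0.8435
f*(6.8085) = (y-b)^2/(4a) = (6.8085 + 5)^2/(4*7)
= 139.4407/28 = 4.98


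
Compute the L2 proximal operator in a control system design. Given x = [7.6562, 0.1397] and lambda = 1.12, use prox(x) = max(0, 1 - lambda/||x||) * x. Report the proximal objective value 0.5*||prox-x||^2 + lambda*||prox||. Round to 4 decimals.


Step 1: Compute ||x||.
||x|| = 7.6575
Step 2: Compute scaling factor.
scale = max(0, 1 - 1.12/7.6575) = 0.8537
Step 3: prox(x) = [6.5364, 0.1193]
||prox(x)|| = 6.5375
Step 4: Proximal objective.
0.5*||prox-x||^2 = 0.6272
lambda*||prox|| = 7.322
Total = 7.9492


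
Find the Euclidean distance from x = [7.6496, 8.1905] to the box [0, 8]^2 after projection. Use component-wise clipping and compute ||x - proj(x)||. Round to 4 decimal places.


Project each component onto [0, 8].
clip(7.6496) = 7.6496, clip(8.1905) = 8.0
Projection = [7.6496, 8.0]
Squared diffs: [0.0, 0.0363]
Distance = sqrt(0.0363) = 0.1905


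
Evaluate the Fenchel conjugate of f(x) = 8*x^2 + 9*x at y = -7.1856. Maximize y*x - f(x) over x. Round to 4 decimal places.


f*(y) = sup_x {y*x - a*x^2 - b*x} = sup_x {(y-b)*x - a*x^2}
FOC: (y - b) - 2a*x = 0 => x* = (y - b)/(2a)
x* = (-7.1856 - 9)/(2*8) = -1.0116
f*(-7.1856) = (y-b)^2/(4a) = (-7.1856 - 9)^2/(4*8)
= 261.9736/32 = 8.1867


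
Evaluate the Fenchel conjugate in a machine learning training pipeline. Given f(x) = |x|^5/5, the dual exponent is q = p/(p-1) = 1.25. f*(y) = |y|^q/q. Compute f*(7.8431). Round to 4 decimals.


The conjugate exponent q satisfies 1/p + 1/q = 1.
p = 5, so q = 5/(5 - 1) = 1.25
|y|^q = 7.8431^1.25 = 13.1253
f*(7.8431) = 13.1253 / 1.25 = 10.5003


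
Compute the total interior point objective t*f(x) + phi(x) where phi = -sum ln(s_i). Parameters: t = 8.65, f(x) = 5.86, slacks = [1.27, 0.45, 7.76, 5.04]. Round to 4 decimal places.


Step 1: Compute log-barrier.
ln values: [0.239, -0.7985, 2.049, 1.6174]
phi = -(0.239 - 0.7985 + 2.049 + 1.6174) = -3.1069
Step 2: Compute augmented objective.
t*f(x) = 8.65*5.86 = 50.689
Total = 50.689 - 3.1069 = 47.5821


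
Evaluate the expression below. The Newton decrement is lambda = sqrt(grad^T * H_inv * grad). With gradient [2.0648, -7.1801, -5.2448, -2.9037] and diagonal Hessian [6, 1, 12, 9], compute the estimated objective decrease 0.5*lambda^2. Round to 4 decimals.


Step 1: H is diagonal, so H^(-1) * g = [0.3441, -7.1801, -0.4371, -0.3226].
Step 2: g^T H^(-1) g = sum_i g_i^2 / H_ii
  = (2.0648)^2/6 + (-7.1801)^2/1 + (-5.2448)^2/12 + (-2.9037)^2/9
  = 0.7106 + 51.5538 + 2.2923 + 0.9368 = 55.4936
Step 3: Objective decrease = 0.5 * g^T H^(-1) g = 27.7468


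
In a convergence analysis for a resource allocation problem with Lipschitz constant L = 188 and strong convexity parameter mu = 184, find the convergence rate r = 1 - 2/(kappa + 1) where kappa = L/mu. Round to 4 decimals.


Step 1: Compute the condition number.
kappa = L/mu = 188/184 = 1.0217
Step 2: Compute the convergence rate.
r = 1 - 2/(kappa + 1) = 1 - 2*mu/(L + mu) = (L - mu)/(L + mu) = 4/372 = 0.0108


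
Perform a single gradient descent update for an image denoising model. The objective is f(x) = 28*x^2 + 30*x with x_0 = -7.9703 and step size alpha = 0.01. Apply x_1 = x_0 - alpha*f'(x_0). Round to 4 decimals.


We compute the gradient at x_0 and apply the update.
f'(x) = 56*x + 30
f'(-7.9703) = 56*-7.9703 + 30 = -416.3368
x_1 = -7.9703 - 0.01*-416.3368 = -3.8069


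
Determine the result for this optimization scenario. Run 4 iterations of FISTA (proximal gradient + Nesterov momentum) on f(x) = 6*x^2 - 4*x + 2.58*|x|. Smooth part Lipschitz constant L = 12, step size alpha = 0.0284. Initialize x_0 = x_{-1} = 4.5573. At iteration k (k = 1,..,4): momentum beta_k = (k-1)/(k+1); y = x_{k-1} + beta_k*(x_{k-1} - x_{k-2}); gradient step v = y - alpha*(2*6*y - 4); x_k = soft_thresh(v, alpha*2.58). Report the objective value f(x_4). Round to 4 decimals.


FISTA on f(x) = 6*x^2 - 4*x + 2.58*|x|
L = 12, alpha = 0.0284
Iteration 1: beta = 0.0, y = 4.5573 + 0.0*(4.5573 - 4.5573) = 4.5573
  grad(y) = 50.6876, v = y - alpha*grad = 3.1178
  prox(v) = soft_thresh(3.1178, 0.0733) = 3.0445
Iteration 2: beta = 0.3333, y = 3.0445 + 0.3333*(3.0445 - 4.5573) = 2.5402
  grad(y) = 26.4828, v = y - alpha*grad = 1.7881
  prox(v) = soft_thresh(1.7881, 0.0733) = 1.7148
Iteration 3: beta = 0.5, y = 1.7148 + 0.5*(1.7148 - 3.0445) = 1.05
  grad(y) = 8.6003, v = y - alpha*grad = 0.8058
  prox(v) = soft_thresh(0.8058, 0.0733) = 0.7325
Iteration 4: beta = 0.6, y = 0.7325 + 0.6*(0.7325 - 1.7148) = 0.1431
  grad(y) = -2.2828, v = y - alpha*grad = 0.2079
  prox(v) = soft_thresh(0.2079, 0.0733) = 0.1347
f(x_4) = 6*0.1347^2 - 4*0.1347 + 2.58*|0.1347| = -0.0824


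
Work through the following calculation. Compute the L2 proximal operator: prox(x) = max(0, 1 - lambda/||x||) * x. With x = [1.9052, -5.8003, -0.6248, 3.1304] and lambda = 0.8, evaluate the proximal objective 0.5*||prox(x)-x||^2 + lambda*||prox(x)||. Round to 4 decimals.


Step 1: Compute ||x||.
||x|| = 6.8893
Step 2: Compute scaling factor.
scale = max(0, 1 - 0.8/6.8893) = 0.8839
Step 3: prox(x) = [1.684, -5.1268, -0.5522, 2.7669]
||prox(x)|| = 6.0893
Step 4: Proximal objective.
0.5*||prox-x||^2 = 0.32
lambda*||prox|| = 4.8714
Total = 5.1915


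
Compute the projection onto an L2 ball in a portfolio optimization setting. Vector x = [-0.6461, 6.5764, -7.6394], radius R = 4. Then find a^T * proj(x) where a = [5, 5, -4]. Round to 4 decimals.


Step 1: Compute ||x|| (intermediates to 6 decimals).
||x|| = sqrt((-0.6461)^2 + 6.5764^2 + (-7.6394)^2) = 10.100837
Step 2: Project.
Since ||x|| > R, scale = R/||x|| = 4/10.100837 = 0.396007, proj(x) = scale * x
proj(x) = [-0.25586, 2.6043, -3.025256]
Step 3: Dot product.
a^T * proj(x) = 5*(-0.25586) + 5*2.6043 - 4*(-3.025256) = 23.8432


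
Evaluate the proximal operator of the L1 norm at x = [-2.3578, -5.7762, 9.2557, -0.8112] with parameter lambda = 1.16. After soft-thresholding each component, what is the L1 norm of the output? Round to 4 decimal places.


Soft-thresholding with lambda = 1.16:
prox(-2.3578) = sign(-2.3578)*max(|-2.3578| - 1.16, 0) = -1.1978
prox(-5.7762) = sign(-5.7762)*max(|-5.7762| - 1.16, 0) = -4.6162
prox(9.2557) = sign(9.2557)*max(|9.2557| - 1.16, 0) = 8.0957
prox(-0.8112) = sign(-0.8112)*max(|-0.8112| - 1.16, 0) = 0.0
prox(x) = [-1.1978, -4.6162, 8.0957, 0.0]
||prox(x)||_1 = 1.1978 + 4.6162 + 8.0957 + 0.0 = 13.9097


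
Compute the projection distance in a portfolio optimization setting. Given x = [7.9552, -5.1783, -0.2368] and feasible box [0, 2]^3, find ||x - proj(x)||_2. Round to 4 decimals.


Project each component onto [0, 2].
clip(7.9552) = 2.0, clip(-5.1783) = 0.0, clip(-0.2368) = 0.0
Projection = [2.0, 0.0, 0.0]
Squared diffs: [35.4644, 26.8148, 0.0561]
Distance = sqrt(62.3353) = 7.8953


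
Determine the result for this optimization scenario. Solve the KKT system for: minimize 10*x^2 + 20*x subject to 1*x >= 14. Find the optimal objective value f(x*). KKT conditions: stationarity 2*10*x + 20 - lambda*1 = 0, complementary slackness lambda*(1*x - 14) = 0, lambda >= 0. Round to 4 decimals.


Step 1: Try lambda = 0 (constraint inactive).
x_unc = -20/(2*10) = -1.0
Check: 1*-1.0 = -1.0 < 14 -- violated!
Step 2: Constraint must be active: 1*x = 14
x* = 14/1 = 14.0
lambda = (2*10*14.0 + 20)/1 = 300.0
Step 3: Compute optimal value.
f(x*) = 10*14.0^2 + 20*14.0 = 2240.0


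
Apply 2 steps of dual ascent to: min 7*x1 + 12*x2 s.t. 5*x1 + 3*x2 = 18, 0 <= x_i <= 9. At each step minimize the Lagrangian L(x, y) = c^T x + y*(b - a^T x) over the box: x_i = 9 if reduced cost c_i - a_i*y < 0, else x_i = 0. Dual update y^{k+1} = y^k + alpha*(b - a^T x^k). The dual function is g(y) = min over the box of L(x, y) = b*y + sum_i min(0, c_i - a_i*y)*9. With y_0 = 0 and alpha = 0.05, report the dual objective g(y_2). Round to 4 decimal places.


Dual ascent for LP: min 7*x1 + 12*x2, 5*x1 + 3*x2 = 18, 0 <= x_i <= 9
Step 1: y^k = 0.0, reduced costs: (7.0, 12.0)
  x^k = (0.0, 0.0), subgradient = b - a^T x = 18.0
  y^{k+1} = 0.0 + 0.05*18.0 = 0.9
Step 2: y^k = 0.9, reduced costs: (2.5, 9.3)
  x^k = (0.0, 0.0), subgradient = b - a^T x = 18.0
  y^{k+1} = 0.9 + 0.05*18.0 = 1.8
Dual objective at y_2 = 1.8: reduced costs (-2.0, 6.6), box minimizer x = (9.0, 0.0)
g(y_2) = b*y + (c1 - a1*y)*x1 + (c2 - a2*y)*x2 = 18*1.8 + (-2.0)*9.0 + 6.6*0.0 = 32.4 - 18.0 + 0.0 = 14.4


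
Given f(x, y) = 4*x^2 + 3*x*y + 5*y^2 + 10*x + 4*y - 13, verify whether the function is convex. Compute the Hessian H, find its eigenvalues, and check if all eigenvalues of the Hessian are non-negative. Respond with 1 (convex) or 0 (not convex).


The Hessian of f(x,y) = 4*x^2 + 3*x*y + 5*y^2 + 10*x + 4*y - 13 is:
H = [[8, 3], [3, 10]]
Trace = 8 + 10 = 18
Determinant = 8*10 - (3)^2 = 71
Discriminant = (18)^2 - 4*71 = 40.0
Eigenvalues: lambda_1 = 5.8377, lambda_2 = 12.1623
The function is convex.

1


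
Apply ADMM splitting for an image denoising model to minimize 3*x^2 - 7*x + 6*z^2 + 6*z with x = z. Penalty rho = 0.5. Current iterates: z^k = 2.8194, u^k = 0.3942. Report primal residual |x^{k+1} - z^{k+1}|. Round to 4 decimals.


ADMM iteration with rho = 0.5, z^k = 2.8194, u^k = 0.3942
Step 1: x-update.
Minimize 3*x^2 - 7*x + (0.5/2)*(x - 2.8194 + 0.3942)^2
FOC: (2*3 + 0.5)*x = 7 + 0.5*(2.8194 - 0.3942)
x^{k+1} = 1.2635
Step 2: z-update.
Minimize 6*z^2 + 6*z + (0.5/2)*(1.2635 - z + 0.3942)^2
FOC: (2*6 + 0.5)*z = -6 + 0.5*(1.2635 + 0.3942)
z^{k+1} = -0.4137
Step 3: u-update.
u^{k+1} = 0.3942 + 1.2635 + 0.4137 = 2.0714
Step 4: Primal residual = |1.2635 + 0.4137| = 1.6772


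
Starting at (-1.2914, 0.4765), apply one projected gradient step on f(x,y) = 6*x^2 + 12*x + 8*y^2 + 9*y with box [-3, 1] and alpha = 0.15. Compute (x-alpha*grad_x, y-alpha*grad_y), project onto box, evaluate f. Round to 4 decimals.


Step 1: Compute gradient at (-1.2914, 0.4765).
grad_x = 2*6*-1.2914 + 12 = -3.4968
grad_y = 2*8*0.4765 + 9 = 16.624
Step 2: Gradient step.
x_raw = -1.2914 - 0.15*-3.4968 = -0.7669
y_raw = 0.4765 - 0.15*16.624 = -2.0171
Step 3: Project onto [-3, 1].
x_proj = clip(-0.7669) = -0.7669
y_proj = clip(-2.0171) = -2.0171
Step 4: Evaluate f.
f(-0.7669, -2.0171) = 8.7217


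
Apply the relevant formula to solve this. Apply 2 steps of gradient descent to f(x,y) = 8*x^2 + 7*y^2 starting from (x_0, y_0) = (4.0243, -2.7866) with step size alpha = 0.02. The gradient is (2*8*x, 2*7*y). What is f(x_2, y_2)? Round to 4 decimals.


Gradient descent on f(x,y) = 8*x^2 + 7*y^2.
Starting point: (4.0243, -2.7866), alpha = 0.02
Step 1: grad_x = 2*8*4.0243 = 64.3888, grad_y = 2*7*-2.7866 = -39.0124
  x_1 = 4.0243 - 0.02*64.3888 = 2.7365
  y_1 = -2.7866 - 0.02*-39.0124 = -2.0064
Step 2: grad_x = 2*8*2.7365 = 43.7844, grad_y = 2*7*-2.0064 = -28.0889
  x_2 = 2.7365 - 0.02*43.7844 = 1.8608
  y_2 = -2.0064 - 0.02*-28.0889 = -1.4446
f(1.8608, -1.4446) = 8*1.8608^2 + 7*(-1.4446)^2 = 42.3092


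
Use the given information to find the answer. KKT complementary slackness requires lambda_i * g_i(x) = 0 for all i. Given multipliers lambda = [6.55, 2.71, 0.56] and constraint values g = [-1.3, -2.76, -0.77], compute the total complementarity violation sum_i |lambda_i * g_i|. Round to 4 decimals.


KKT complementary slackness check:
lambda_1 * g_1 = 6.55 * -1.3 = -8.515
lambda_2 * g_2 = 2.71 * -2.76 = -7.4796
lambda_3 * g_3 = 0.56 * -0.77 = -0.4312
Total violation = 8.515 + 7.4796 + 0.4312 = 16.4258


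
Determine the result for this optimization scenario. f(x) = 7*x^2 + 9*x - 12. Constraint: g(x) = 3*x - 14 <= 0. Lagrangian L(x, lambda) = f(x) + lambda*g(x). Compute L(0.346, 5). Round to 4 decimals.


Step 1: Evaluate f(x).
f(0.346) = 7*0.346^2 + 9*0.346 - 12 = -8.048
Step 2: Evaluate g(x).
g(0.346) = 3*0.346 - 14 = -12.962
Step 3: Compute Lagrangian.
L = -8.048 + 5*-12.962 = -72.858


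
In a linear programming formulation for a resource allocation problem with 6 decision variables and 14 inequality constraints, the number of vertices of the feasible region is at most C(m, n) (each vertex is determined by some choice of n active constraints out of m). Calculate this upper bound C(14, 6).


Each vertex corresponds to some choice of n active constraints out of m, so the number of vertices is at most C(m, n) = m! / (n!(m-n)!).
m = 14, n = 6
Numerator: 14 * 13 * 12 * 11 * 10 * 9
Denominator: 6! = 720
C(14, 6) = 3003


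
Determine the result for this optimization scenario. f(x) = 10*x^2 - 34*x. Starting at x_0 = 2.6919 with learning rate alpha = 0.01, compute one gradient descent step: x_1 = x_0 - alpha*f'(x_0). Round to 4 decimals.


We compute the gradient at x_0 and apply the update.
f'(x) = 20*x - 34
f'(2.6919) = 20*2.6919 - 34 = 19.838
x_1 = 2.6919 - 0.01*19.838 = 2.4935


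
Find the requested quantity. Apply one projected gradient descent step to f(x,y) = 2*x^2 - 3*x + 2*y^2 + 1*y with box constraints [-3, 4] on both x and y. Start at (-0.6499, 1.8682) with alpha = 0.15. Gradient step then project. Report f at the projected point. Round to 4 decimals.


Step 1: Compute gradient at (-0.6499, 1.8682).
grad_x = 2*2*-0.6499 - 3 = -5.5996
grad_y = 2*2*1.8682 + 1 = 8.4728
Step 2: Gradient step.
x_raw = -0.6499 - 0.15*-5.5996 = 0.19
y_raw = 1.8682 - 0.15*8.4728 = 0.5973
Step 3: Project onto [-3, 4].
x_proj = clip(0.19) = 0.19
y_proj = clip(0.5973) = 0.5973
Step 4: Evaluate f.
f(0.19, 0.5973) = 0.8129


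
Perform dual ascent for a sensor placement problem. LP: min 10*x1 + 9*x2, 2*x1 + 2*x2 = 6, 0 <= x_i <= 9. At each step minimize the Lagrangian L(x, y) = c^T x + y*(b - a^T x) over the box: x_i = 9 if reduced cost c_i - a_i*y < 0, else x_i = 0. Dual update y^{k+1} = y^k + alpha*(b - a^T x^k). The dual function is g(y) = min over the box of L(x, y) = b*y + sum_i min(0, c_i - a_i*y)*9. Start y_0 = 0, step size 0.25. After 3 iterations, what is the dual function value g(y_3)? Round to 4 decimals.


Dual ascent for LP: min 10*x1 + 9*x2, 2*x1 + 2*x2 = 6, 0 <= x_i <= 9
Step 1: y^k = 0.0, reduced costs: (10.0, 9.0)
  x^k = (0.0, 0.0), subgradient = b - a^T x = 6.0
  y^{k+1} = 0.0 + 0.25*6.0 = 1.5
Step 2: y^k = 1.5, reduced costs: (7.0, 6.0)
  x^k = (0.0, 0.0), subgradient = b - a^T x = 6.0
  y^{k+1} = 1.5 + 0.25*6.0 = 3.0
Step 3: y^k = 3.0, reduced costs: (4.0, 3.0)
  x^k = (0.0, 0.0), subgradient = b - a^T x = 6.0
  y^{k+1} = 3.0 + 0.25*6.0 = 4.5
Dual objective at y_3 = 4.5: reduced costs (1.0, 0.0), box minimizer x = (0.0, 0.0)
g(y_3) = b*y + (c1 - a1*y)*x1 + (c2 - a2*y)*x2 = 6*4.5 + 1.0*0.0 + 0.0*0.0 = 27.0 + 0.0 + 0.0 = 27.0


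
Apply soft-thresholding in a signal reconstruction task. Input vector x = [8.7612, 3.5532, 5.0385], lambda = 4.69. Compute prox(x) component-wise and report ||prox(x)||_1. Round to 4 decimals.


Soft-thresholding with lambda = 4.69:
prox(8.7612) = sign(8.7612)*max(|8.7612| - 4.69, 0) = 4.0712
prox(3.5532) = sign(3.5532)*max(|3.5532| - 4.69, 0) = 0.0
prox(5.0385) = sign(5.0385)*max(|5.0385| - 4.69, 0) = 0.3485
prox(x) = [4.0712, 0.0, 0.3485]
||prox(x)||_1 = 4.0712 + 0.0 + 0.3485 = 4.4197


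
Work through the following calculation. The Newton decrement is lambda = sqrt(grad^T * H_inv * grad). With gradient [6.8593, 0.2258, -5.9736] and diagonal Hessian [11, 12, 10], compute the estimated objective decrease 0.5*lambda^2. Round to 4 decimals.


Step 1: H is diagonal, so H^(-1) * g = [0.6236, 0.0188, -0.5974].
Step 2: g^T H^(-1) g = sum_i g_i^2 / H_ii
  = (6.8593)^2/11 + (0.2258)^2/12 + (-5.9736)^2/10
  = 4.2773 + 0.0042 + 3.5684 = 7.8499
Step 3: Objective decrease = 0.5 * g^T H^(-1) g = 3.925


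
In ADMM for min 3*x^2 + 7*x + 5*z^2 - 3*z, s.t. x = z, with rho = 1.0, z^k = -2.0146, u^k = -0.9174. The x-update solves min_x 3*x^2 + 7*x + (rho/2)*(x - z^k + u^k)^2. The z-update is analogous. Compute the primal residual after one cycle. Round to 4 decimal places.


ADMM iteration with rho = 1.0, z^k = -2.0146, u^k = -0.9174
Step 1: x-update.
Minimize 3*x^2 + 7*x + (1.0/2)*(x + 2.0146 - 0.9174)^2
FOC: (2*3 + 1.0)*x = -7 + 1.0*(-2.0146 + 0.9174)
x^{k+1} = -1.1567
Step 2: z-update.
Minimize 5*z^2 - 3*z + (1.0/2)*(-1.1567 - z - 0.9174)^2
FOC: (2*5 + 1.0)*z = 3 + 1.0*(-1.1567 - 0.9174)
z^{k+1} = 0.0842
Step 3: u-update.
u^{k+1} = -0.9174 - 1.1567 - 0.0842 = -2.1583
Step 4: Primal residual = |-1.1567 - 0.0842| = 1.2409


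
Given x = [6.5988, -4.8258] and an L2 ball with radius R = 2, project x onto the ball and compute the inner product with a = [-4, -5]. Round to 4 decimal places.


Step 1: Compute ||x|| (intermediates to 6 decimals).
||x|| = sqrt(6.5988^2 + (-4.8258)^2) = 8.175115
Step 2: Project.
Since ||x|| > R, scale = R/||x|| = 2/8.175115 = 0.244645, proj(x) = scale * x
proj(x) = [1.614363, -1.180608]
Step 3: Dot product.
a^T * proj(x) = -4*1.614363 - 5*(-1.180608) = -0.5544


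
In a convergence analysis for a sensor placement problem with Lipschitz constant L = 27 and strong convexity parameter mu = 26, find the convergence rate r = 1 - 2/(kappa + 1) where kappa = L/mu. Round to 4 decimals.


Step 1: Compute the condition number.
kappa = L/mu = 27/26 = 1.0385
Step 2: Compute the convergence rate.
r = 1 - 2/(kappa + 1) = 1 - 2*mu/(L + mu) = (L - mu)/(L + mu) = 1/53 = 0.0189


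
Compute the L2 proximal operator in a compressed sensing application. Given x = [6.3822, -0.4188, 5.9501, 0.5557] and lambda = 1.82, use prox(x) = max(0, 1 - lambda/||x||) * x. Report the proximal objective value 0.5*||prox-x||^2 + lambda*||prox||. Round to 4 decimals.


Step 1: Compute ||x||.
||x|| = 8.7533
Step 2: Compute scaling factor.
scale = max(0, 1 - 1.82/8.7533) = 0.7921
Step 3: prox(x) = [5.0552, -0.3317, 4.7129, 0.4402]
||prox(x)|| = 6.9333
Step 4: Proximal objective.
0.5*||prox-x||^2 = 1.6562
lambda*||prox|| = 12.6186
Total = 14.2748


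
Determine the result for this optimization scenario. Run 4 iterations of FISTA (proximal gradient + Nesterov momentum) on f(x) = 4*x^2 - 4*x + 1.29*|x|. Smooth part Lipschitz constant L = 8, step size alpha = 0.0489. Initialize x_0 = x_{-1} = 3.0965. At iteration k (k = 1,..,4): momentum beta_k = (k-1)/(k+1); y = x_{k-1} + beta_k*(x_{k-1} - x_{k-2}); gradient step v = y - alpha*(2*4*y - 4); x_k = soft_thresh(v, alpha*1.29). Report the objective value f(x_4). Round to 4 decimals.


FISTA on f(x) = 4*x^2 - 4*x + 1.29*|x|
L = 8, alpha = 0.0489
Iteration 1: beta = 0.0, y = 3.0965 + 0.0*(3.0965 - 3.0965) = 3.0965
  grad(y) = 20.772, v = y - alpha*grad = 2.0807
  prox(v) = soft_thresh(2.0807, 0.0631) = 2.0177
Iteration 2: beta = 0.3333, y = 2.0177 + 0.3333*(2.0177 - 3.0965) = 1.6581
  grad(y) = 9.2645, v = y - alpha*grad = 1.205
  prox(v) = soft_thresh(1.205, 0.0631) = 1.1419
Iteration 3: beta = 0.5, y = 1.1419 + 0.5*(1.1419 - 2.0177) = 0.7041
  grad(y) = 1.6327, v = y - alpha*grad = 0.6242
  prox(v) = soft_thresh(0.6242, 0.0631) = 0.5612
Iteration 4: beta = 0.6, y = 0.5612 + 0.6*(0.5612 - 1.1419) = 0.2127
  grad(y) = -2.2984, v = y - alpha*grad = 0.3251
  prox(v) = soft_thresh(0.3251, 0.0631) = 0.262
f(x_4) = 4*0.262^2 - 4*0.262 + 1.29*|0.262| = -0.4354


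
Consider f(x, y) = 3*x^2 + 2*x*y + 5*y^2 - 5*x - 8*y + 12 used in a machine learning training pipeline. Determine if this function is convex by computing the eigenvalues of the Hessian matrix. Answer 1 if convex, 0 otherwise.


The Hessian of f(x,y) = 3*x^2 + 2*x*y + 5*y^2 - 5*x - 8*y + 12 is:
H = [[6, 2], [2, 10]]
Trace = 6 + 10 = 16
Determinant = 6*10 - (2)^2 = 56
Discriminant = (16)^2 - 4*56 = 32.0
Eigenvalues: lambda_1 = 5.1716, lambda_2 = 10.8284
The function is convex.

1


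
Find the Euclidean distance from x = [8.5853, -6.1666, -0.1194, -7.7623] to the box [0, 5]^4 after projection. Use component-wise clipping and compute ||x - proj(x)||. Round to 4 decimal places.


Project each component onto [0, 5].
clip(8.5853) = 5.0, clip(-6.1666) = 0.0, clip(-0.1194) = 0.0, clip(-7.7623) = 0.0
Projection = [5.0, 0.0, 0.0, 0.0]
Squared diffs: [12.8544, 38.027, 0.0143, 60.2533]
Distance = sqrt(111.149) = 10.5427


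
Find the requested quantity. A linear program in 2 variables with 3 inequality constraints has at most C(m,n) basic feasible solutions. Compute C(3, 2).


Each vertex corresponds to some choice of n active constraints out of m, so the number of vertices is at most C(m, n) = m! / (n!(m-n)!).
m = 3, n = 2
Numerator: 3 * 2
Denominator: 2! = 2
C(3, 2) = 3


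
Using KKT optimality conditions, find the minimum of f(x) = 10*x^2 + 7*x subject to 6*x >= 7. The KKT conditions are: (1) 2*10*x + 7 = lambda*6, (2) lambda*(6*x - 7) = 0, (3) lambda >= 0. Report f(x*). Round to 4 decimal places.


Step 1: Try lambda = 0 (constraint inactive).
x_unc = -7/(2*10) = -0.35
Check: 6*-0.35 = -2.1 < 7 -- violated!
Step 2: Constraint must be active: 6*x = 7
x* = 7/6 = 1.1667 (rounded; the exact value 7/6 is used below)
lambda = (2*10*(7/6) + 7)/6 = 5.0556
Step 3: Compute optimal value.
f(x*) = 10*(7/6)^2 + 7*(7/6) = 21.7778


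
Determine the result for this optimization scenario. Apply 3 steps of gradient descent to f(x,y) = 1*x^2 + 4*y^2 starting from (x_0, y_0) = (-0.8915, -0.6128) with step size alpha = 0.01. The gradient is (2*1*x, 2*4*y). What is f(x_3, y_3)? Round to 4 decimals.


Gradient descent on f(x,y) = 1*x^2 + 4*y^2.
Starting point: (-0.8915, -0.6128), alpha = 0.01
Step 1: grad_x = 2*1*-0.8915 = -1.783, grad_y = 2*4*-0.6128 = -4.9024
  x_1 = -0.8915 - 0.01*-1.783 = -0.8737
  y_1 = -0.6128 - 0.01*-4.9024 = -0.5638
Step 2: grad_x = 2*1*-0.8737 = -1.7473, grad_y = 2*4*-0.5638 = -4.5102
  x_2 = -0.8737 - 0.01*-1.7473 = -0.8562
  y_2 = -0.5638 - 0.01*-4.5102 = -0.5187
Step 3: grad_x = 2*1*-0.8562 = -1.7124, grad_y = 2*4*-0.5187 = -4.1494
  x_3 = -0.8562 - 0.01*-1.7124 = -0.8391
  y_3 = -0.5187 - 0.01*-4.1494 = -0.4772
f(-0.8391, -0.4772) = 1*(-0.8391)^2 + 4*(-0.4772)^2 = 1.6148


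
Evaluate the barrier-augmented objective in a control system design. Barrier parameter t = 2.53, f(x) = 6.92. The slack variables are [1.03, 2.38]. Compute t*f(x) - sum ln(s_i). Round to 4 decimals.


Step 1: Compute log-barrier.
ln values: [0.0296, 0.8671]
phi = -(0.0296 + 0.8671) = -0.8967
Step 2: Compute augmented objective.
t*f(x) = 2.53*6.92 = 17.5076
Total = 17.5076 - 0.8967 = 16.6109


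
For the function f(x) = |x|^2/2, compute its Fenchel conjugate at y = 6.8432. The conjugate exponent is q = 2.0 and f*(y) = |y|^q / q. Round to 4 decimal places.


The conjugate exponent q satisfies 1/p + 1/q = 1.
p = 2, so q = 2/(2 - 1) = 2.0
|y|^q = 6.8432^2.0 = 46.8294
f*(6.8432) = 46.8294 / 2.0 = 23.4147


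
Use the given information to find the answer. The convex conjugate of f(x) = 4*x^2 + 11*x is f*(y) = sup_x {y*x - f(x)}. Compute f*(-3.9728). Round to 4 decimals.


f*(y) = sup_x {y*x - a*x^2 - b*x} = sup_x {(y-b)*x - a*x^2}
FOC: (y - b) - 2a*x = 0 => x* = (y - b)/(2a)
x* = (-3.9728 - 11)/(2*4) = -1.8716
f*(-3.9728) = (y-b)^2/(4a) = (-3.9728 - 11)^2/(4*4)
= 224.1847/16 = 14.0115


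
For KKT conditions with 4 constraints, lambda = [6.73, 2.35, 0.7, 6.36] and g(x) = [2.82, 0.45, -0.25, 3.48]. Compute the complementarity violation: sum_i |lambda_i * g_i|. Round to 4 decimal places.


KKT complementary slackness check:
lambda_1 * g_1 = 6.73 * 2.82 = 18.9786
lambda_2 * g_2 = 2.35 * 0.45 = 1.0575
lambda_3 * g_3 = 0.7 * -0.25 = -0.175
lambda_4 * g_4 = 6.36 * 3.48 = 22.1328
Total violation = 18.9786 + 1.0575 + 0.175 + 22.1328 = 42.3439


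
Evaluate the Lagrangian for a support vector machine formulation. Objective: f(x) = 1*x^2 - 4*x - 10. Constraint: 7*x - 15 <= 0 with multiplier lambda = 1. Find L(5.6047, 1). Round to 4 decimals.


Step 1: Evaluate f(x).
f(5.6047) = 1*5.6047^2 - 4*5.6047 - 10 = -1.0061
Step 2: Evaluate g(x).
g(5.6047) = 7*5.6047 - 15 = 24.2329
Step 3: Compute Lagrangian.
L = -1.0061 + 1*24.2329 = 23.2268


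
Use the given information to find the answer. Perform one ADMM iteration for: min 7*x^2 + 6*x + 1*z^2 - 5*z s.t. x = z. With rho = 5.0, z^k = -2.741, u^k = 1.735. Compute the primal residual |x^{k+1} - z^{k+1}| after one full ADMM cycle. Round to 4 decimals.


ADMM iteration with rho = 5.0, z^k = -2.741, u^k = 1.735
Step 1: x-update.
Minimize 7*x^2 + 6*x + (5.0/2)*(x + 2.741 + 1.735)^2
FOC: (2*7 + 5.0)*x = -6 + 5.0*(-2.741 - 1.735)
x^{k+1} = -1.4937
Step 2: z-update.
Minimize 1*z^2 - 5*z + (5.0/2)*(-1.4937 - z + 1.735)^2
FOC: (2*1 + 5.0)*z = 5 + 5.0*(-1.4937 + 1.735)
z^{k+1} = 0.8867
Step 3: u-update.
u^{k+1} = 1.735 - 1.4937 - 0.8867 = -0.6453
Step 4: Primal residual = |-1.4937 - 0.8867| = 2.3803


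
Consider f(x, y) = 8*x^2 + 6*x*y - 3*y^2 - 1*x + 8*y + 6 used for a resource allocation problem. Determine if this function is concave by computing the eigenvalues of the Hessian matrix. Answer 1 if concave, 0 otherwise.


The Hessian of f(x,y) = 8*x^2 + 6*x*y - 3*y^2 - 1*x + 8*y + 6 is:
H = [[16, 6], [6, -6]]
Trace = 16 - 6 = 10
Determinant = 16*-6 - (6)^2 = -132
Discriminant = (10)^2 - 4*-132 = 628.0
Eigenvalues: lambda_1 = -7.53, lambda_2 = 17.53
The function is not concave.

0


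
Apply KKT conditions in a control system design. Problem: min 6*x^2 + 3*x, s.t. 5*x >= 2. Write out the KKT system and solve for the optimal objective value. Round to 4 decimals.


Step 1: Try lambda = 0 (constraint inactive).
x_unc = -3/(2*6) = -0.25
Check: 5*-0.25 = -1.25 < 2 -- violated!
Step 2: Constraint must be active: 5*x = 2
x* = 2/5 = 0.4
lambda = (2*6*0.4 + 3)/5 = 1.56
Step 3: Compute optimal value.
f(x*) = 6*0.4^2 + 3*0.4 = 2.16


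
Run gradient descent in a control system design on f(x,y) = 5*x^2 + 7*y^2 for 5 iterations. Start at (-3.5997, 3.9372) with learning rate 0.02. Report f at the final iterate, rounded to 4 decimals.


Gradient descent on f(x,y) = 5*x^2 + 7*y^2.
Starting point: (-3.5997, 3.9372), alpha = 0.02
Step 1: grad_x = 2*5*-3.5997 = -35.997, grad_y = 2*7*3.9372 = 55.1208
  x_1 = -3.5997 - 0.02*-35.997 = -2.8798
  y_1 = 3.9372 - 0.02*55.1208 = 2.8348
Step 2: grad_x = 2*5*-2.8798 = -28.7976, grad_y = 2*7*2.8348 = 39.687
  x_2 = -2.8798 - 0.02*-28.7976 = -2.3038
  y_2 = 2.8348 - 0.02*39.687 = 2.041
Step 3: grad_x = 2*5*-2.3038 = -23.0381, grad_y = 2*7*2.041 = 28.5746
  x_3 = -2.3038 - 0.02*-23.0381 = -1.843
  y_3 = 2.041 - 0.02*28.5746 = 1.4696
Step 4: grad_x = 2*5*-1.843 = -18.4305, grad_y = 2*7*1.4696 = 20.5737
  x_4 = -1.843 - 0.02*-18.4305 = -1.4744
  y_4 = 1.4696 - 0.02*20.5737 = 1.0581
Step 5: grad_x = 2*5*-1.4744 = -14.7444, grad_y = 2*7*1.0581 = 14.8131
  x_5 = -1.4744 - 0.02*-14.7444 = -1.1795
  y_5 = 1.0581 - 0.02*14.8131 = 0.7618
f(-1.1795, 0.7618) = 5*(-1.1795)^2 + 7*0.7618^2 = 11.0192
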